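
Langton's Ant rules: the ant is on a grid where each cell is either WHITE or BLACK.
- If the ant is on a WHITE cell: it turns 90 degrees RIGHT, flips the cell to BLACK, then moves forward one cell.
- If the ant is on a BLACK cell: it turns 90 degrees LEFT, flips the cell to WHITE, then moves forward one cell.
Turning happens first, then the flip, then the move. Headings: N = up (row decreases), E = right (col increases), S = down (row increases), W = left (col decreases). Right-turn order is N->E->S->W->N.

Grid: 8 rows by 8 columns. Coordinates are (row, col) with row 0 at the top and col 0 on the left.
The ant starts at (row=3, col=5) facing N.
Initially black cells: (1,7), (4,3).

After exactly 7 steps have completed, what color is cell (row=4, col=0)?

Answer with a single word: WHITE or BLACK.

Answer: WHITE

Derivation:
Step 1: on WHITE (3,5): turn R to E, flip to black, move to (3,6). |black|=3
Step 2: on WHITE (3,6): turn R to S, flip to black, move to (4,6). |black|=4
Step 3: on WHITE (4,6): turn R to W, flip to black, move to (4,5). |black|=5
Step 4: on WHITE (4,5): turn R to N, flip to black, move to (3,5). |black|=6
Step 5: on BLACK (3,5): turn L to W, flip to white, move to (3,4). |black|=5
Step 6: on WHITE (3,4): turn R to N, flip to black, move to (2,4). |black|=6
Step 7: on WHITE (2,4): turn R to E, flip to black, move to (2,5). |black|=7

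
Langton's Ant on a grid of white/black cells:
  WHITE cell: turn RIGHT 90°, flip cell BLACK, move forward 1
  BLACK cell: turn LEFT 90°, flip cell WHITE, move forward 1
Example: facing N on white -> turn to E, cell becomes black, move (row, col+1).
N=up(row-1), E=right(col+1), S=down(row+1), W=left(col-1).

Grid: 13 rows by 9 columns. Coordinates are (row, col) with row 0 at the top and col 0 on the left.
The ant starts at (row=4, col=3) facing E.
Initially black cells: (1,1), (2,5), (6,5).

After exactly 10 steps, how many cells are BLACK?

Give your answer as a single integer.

Step 1: on WHITE (4,3): turn R to S, flip to black, move to (5,3). |black|=4
Step 2: on WHITE (5,3): turn R to W, flip to black, move to (5,2). |black|=5
Step 3: on WHITE (5,2): turn R to N, flip to black, move to (4,2). |black|=6
Step 4: on WHITE (4,2): turn R to E, flip to black, move to (4,3). |black|=7
Step 5: on BLACK (4,3): turn L to N, flip to white, move to (3,3). |black|=6
Step 6: on WHITE (3,3): turn R to E, flip to black, move to (3,4). |black|=7
Step 7: on WHITE (3,4): turn R to S, flip to black, move to (4,4). |black|=8
Step 8: on WHITE (4,4): turn R to W, flip to black, move to (4,3). |black|=9
Step 9: on WHITE (4,3): turn R to N, flip to black, move to (3,3). |black|=10
Step 10: on BLACK (3,3): turn L to W, flip to white, move to (3,2). |black|=9

Answer: 9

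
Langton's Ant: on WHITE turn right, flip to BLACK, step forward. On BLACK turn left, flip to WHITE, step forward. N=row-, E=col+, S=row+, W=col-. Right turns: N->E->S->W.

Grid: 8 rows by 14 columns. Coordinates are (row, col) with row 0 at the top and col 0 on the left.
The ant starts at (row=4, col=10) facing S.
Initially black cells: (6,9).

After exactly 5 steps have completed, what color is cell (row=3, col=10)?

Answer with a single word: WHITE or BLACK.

Answer: BLACK

Derivation:
Step 1: on WHITE (4,10): turn R to W, flip to black, move to (4,9). |black|=2
Step 2: on WHITE (4,9): turn R to N, flip to black, move to (3,9). |black|=3
Step 3: on WHITE (3,9): turn R to E, flip to black, move to (3,10). |black|=4
Step 4: on WHITE (3,10): turn R to S, flip to black, move to (4,10). |black|=5
Step 5: on BLACK (4,10): turn L to E, flip to white, move to (4,11). |black|=4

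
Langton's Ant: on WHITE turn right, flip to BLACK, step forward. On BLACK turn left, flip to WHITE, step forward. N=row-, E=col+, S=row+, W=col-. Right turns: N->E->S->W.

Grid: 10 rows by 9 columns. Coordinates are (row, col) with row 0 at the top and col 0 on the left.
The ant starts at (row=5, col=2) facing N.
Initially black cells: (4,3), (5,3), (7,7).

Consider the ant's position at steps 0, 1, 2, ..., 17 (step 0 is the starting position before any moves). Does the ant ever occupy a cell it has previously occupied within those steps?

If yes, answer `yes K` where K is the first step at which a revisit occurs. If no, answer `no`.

Answer: yes 6

Derivation:
Step 1: on WHITE (5,2): turn R to E, flip to black, move to (5,3). |black|=4 — new cell
Step 2: on BLACK (5,3): turn L to N, flip to white, move to (4,3). |black|=3 — new cell
Step 3: on BLACK (4,3): turn L to W, flip to white, move to (4,2). |black|=2 — new cell
Step 4: on WHITE (4,2): turn R to N, flip to black, move to (3,2). |black|=3 — new cell
Step 5: on WHITE (3,2): turn R to E, flip to black, move to (3,3). |black|=4 — new cell
Step 6: on WHITE (3,3): turn R to S, flip to black, move to (4,3). |black|=5 — REVISIT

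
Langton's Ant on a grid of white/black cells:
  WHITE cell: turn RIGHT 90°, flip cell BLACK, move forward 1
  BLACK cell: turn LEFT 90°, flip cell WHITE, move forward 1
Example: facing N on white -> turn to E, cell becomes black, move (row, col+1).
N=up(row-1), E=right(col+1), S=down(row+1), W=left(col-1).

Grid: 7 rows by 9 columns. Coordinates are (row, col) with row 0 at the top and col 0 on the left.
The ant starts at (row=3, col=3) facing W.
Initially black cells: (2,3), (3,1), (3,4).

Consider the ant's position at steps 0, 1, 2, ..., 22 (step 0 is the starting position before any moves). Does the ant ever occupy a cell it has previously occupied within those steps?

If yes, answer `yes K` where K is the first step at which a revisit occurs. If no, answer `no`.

Step 1: on WHITE (3,3): turn R to N, flip to black, move to (2,3). |black|=4 — new cell
Step 2: on BLACK (2,3): turn L to W, flip to white, move to (2,2). |black|=3 — new cell
Step 3: on WHITE (2,2): turn R to N, flip to black, move to (1,2). |black|=4 — new cell
Step 4: on WHITE (1,2): turn R to E, flip to black, move to (1,3). |black|=5 — new cell
Step 5: on WHITE (1,3): turn R to S, flip to black, move to (2,3). |black|=6 — REVISIT

Answer: yes 5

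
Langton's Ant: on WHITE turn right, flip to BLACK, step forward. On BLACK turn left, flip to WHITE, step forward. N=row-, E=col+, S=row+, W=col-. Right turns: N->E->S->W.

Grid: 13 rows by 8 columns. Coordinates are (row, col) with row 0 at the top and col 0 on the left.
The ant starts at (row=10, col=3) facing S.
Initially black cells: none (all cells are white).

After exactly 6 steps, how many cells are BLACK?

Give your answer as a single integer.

Answer: 4

Derivation:
Step 1: on WHITE (10,3): turn R to W, flip to black, move to (10,2). |black|=1
Step 2: on WHITE (10,2): turn R to N, flip to black, move to (9,2). |black|=2
Step 3: on WHITE (9,2): turn R to E, flip to black, move to (9,3). |black|=3
Step 4: on WHITE (9,3): turn R to S, flip to black, move to (10,3). |black|=4
Step 5: on BLACK (10,3): turn L to E, flip to white, move to (10,4). |black|=3
Step 6: on WHITE (10,4): turn R to S, flip to black, move to (11,4). |black|=4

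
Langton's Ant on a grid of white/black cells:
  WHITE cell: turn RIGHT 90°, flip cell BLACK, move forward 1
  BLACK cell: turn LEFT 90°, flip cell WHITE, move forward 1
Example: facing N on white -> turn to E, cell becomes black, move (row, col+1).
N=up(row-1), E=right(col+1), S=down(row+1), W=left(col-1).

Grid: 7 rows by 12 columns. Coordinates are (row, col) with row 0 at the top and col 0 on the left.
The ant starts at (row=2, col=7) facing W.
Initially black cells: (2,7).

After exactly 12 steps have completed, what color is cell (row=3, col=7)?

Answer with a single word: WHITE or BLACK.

Answer: BLACK

Derivation:
Step 1: on BLACK (2,7): turn L to S, flip to white, move to (3,7). |black|=0
Step 2: on WHITE (3,7): turn R to W, flip to black, move to (3,6). |black|=1
Step 3: on WHITE (3,6): turn R to N, flip to black, move to (2,6). |black|=2
Step 4: on WHITE (2,6): turn R to E, flip to black, move to (2,7). |black|=3
Step 5: on WHITE (2,7): turn R to S, flip to black, move to (3,7). |black|=4
Step 6: on BLACK (3,7): turn L to E, flip to white, move to (3,8). |black|=3
Step 7: on WHITE (3,8): turn R to S, flip to black, move to (4,8). |black|=4
Step 8: on WHITE (4,8): turn R to W, flip to black, move to (4,7). |black|=5
Step 9: on WHITE (4,7): turn R to N, flip to black, move to (3,7). |black|=6
Step 10: on WHITE (3,7): turn R to E, flip to black, move to (3,8). |black|=7
Step 11: on BLACK (3,8): turn L to N, flip to white, move to (2,8). |black|=6
Step 12: on WHITE (2,8): turn R to E, flip to black, move to (2,9). |black|=7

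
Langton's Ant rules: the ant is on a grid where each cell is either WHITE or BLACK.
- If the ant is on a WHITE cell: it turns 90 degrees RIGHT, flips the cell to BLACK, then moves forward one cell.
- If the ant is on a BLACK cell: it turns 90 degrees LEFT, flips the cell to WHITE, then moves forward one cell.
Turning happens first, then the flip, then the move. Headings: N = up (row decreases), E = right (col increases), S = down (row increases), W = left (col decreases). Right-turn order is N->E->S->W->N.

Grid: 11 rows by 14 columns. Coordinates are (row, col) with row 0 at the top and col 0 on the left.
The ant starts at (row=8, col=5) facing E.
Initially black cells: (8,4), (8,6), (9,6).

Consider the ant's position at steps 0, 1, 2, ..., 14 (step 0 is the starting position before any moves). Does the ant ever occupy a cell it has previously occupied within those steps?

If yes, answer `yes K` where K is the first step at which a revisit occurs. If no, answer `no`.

Answer: yes 7

Derivation:
Step 1: on WHITE (8,5): turn R to S, flip to black, move to (9,5). |black|=4 — new cell
Step 2: on WHITE (9,5): turn R to W, flip to black, move to (9,4). |black|=5 — new cell
Step 3: on WHITE (9,4): turn R to N, flip to black, move to (8,4). |black|=6 — new cell
Step 4: on BLACK (8,4): turn L to W, flip to white, move to (8,3). |black|=5 — new cell
Step 5: on WHITE (8,3): turn R to N, flip to black, move to (7,3). |black|=6 — new cell
Step 6: on WHITE (7,3): turn R to E, flip to black, move to (7,4). |black|=7 — new cell
Step 7: on WHITE (7,4): turn R to S, flip to black, move to (8,4). |black|=8 — REVISIT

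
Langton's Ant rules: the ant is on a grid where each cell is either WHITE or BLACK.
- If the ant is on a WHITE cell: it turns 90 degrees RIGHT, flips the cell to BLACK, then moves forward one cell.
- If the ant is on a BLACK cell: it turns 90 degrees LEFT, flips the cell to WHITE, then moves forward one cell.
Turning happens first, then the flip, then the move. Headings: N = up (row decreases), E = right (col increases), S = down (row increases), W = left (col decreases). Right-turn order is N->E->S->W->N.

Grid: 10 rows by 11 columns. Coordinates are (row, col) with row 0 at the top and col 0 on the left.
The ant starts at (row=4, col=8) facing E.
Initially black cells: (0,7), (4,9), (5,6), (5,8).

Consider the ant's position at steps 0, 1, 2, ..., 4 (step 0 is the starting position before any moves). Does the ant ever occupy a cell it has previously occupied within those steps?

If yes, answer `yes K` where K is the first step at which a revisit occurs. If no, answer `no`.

Step 1: on WHITE (4,8): turn R to S, flip to black, move to (5,8). |black|=5 — new cell
Step 2: on BLACK (5,8): turn L to E, flip to white, move to (5,9). |black|=4 — new cell
Step 3: on WHITE (5,9): turn R to S, flip to black, move to (6,9). |black|=5 — new cell
Step 4: on WHITE (6,9): turn R to W, flip to black, move to (6,8). |black|=6 — new cell
No revisit within 4 steps.

Answer: no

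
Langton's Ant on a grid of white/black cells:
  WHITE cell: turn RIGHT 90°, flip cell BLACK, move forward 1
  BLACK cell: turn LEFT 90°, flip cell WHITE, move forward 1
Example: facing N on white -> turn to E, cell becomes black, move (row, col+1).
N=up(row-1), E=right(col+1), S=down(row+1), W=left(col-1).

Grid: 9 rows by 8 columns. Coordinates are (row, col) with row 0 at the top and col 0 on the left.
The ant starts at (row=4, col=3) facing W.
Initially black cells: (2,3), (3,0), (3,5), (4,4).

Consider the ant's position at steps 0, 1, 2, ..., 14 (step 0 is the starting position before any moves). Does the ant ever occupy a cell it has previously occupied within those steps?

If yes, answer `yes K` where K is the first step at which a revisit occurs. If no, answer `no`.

Step 1: on WHITE (4,3): turn R to N, flip to black, move to (3,3). |black|=5 — new cell
Step 2: on WHITE (3,3): turn R to E, flip to black, move to (3,4). |black|=6 — new cell
Step 3: on WHITE (3,4): turn R to S, flip to black, move to (4,4). |black|=7 — new cell
Step 4: on BLACK (4,4): turn L to E, flip to white, move to (4,5). |black|=6 — new cell
Step 5: on WHITE (4,5): turn R to S, flip to black, move to (5,5). |black|=7 — new cell
Step 6: on WHITE (5,5): turn R to W, flip to black, move to (5,4). |black|=8 — new cell
Step 7: on WHITE (5,4): turn R to N, flip to black, move to (4,4). |black|=9 — REVISIT

Answer: yes 7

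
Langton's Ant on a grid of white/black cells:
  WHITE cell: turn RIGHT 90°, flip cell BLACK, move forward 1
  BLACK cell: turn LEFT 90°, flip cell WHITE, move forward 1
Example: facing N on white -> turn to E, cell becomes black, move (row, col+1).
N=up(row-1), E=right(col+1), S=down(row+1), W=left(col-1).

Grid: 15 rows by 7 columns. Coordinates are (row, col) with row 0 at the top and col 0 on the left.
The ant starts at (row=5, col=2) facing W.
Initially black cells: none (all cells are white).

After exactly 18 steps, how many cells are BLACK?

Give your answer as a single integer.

Step 1: on WHITE (5,2): turn R to N, flip to black, move to (4,2). |black|=1
Step 2: on WHITE (4,2): turn R to E, flip to black, move to (4,3). |black|=2
Step 3: on WHITE (4,3): turn R to S, flip to black, move to (5,3). |black|=3
Step 4: on WHITE (5,3): turn R to W, flip to black, move to (5,2). |black|=4
Step 5: on BLACK (5,2): turn L to S, flip to white, move to (6,2). |black|=3
Step 6: on WHITE (6,2): turn R to W, flip to black, move to (6,1). |black|=4
Step 7: on WHITE (6,1): turn R to N, flip to black, move to (5,1). |black|=5
Step 8: on WHITE (5,1): turn R to E, flip to black, move to (5,2). |black|=6
Step 9: on WHITE (5,2): turn R to S, flip to black, move to (6,2). |black|=7
Step 10: on BLACK (6,2): turn L to E, flip to white, move to (6,3). |black|=6
Step 11: on WHITE (6,3): turn R to S, flip to black, move to (7,3). |black|=7
Step 12: on WHITE (7,3): turn R to W, flip to black, move to (7,2). |black|=8
Step 13: on WHITE (7,2): turn R to N, flip to black, move to (6,2). |black|=9
Step 14: on WHITE (6,2): turn R to E, flip to black, move to (6,3). |black|=10
Step 15: on BLACK (6,3): turn L to N, flip to white, move to (5,3). |black|=9
Step 16: on BLACK (5,3): turn L to W, flip to white, move to (5,2). |black|=8
Step 17: on BLACK (5,2): turn L to S, flip to white, move to (6,2). |black|=7
Step 18: on BLACK (6,2): turn L to E, flip to white, move to (6,3). |black|=6

Answer: 6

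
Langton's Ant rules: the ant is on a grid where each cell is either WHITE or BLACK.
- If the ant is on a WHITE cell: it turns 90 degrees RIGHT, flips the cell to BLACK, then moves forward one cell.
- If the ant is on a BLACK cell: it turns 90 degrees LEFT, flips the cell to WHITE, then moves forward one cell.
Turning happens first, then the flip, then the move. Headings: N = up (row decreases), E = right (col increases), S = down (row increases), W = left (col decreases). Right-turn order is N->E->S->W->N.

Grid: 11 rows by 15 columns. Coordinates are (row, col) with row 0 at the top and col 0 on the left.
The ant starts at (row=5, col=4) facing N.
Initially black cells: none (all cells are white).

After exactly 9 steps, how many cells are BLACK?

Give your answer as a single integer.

Step 1: on WHITE (5,4): turn R to E, flip to black, move to (5,5). |black|=1
Step 2: on WHITE (5,5): turn R to S, flip to black, move to (6,5). |black|=2
Step 3: on WHITE (6,5): turn R to W, flip to black, move to (6,4). |black|=3
Step 4: on WHITE (6,4): turn R to N, flip to black, move to (5,4). |black|=4
Step 5: on BLACK (5,4): turn L to W, flip to white, move to (5,3). |black|=3
Step 6: on WHITE (5,3): turn R to N, flip to black, move to (4,3). |black|=4
Step 7: on WHITE (4,3): turn R to E, flip to black, move to (4,4). |black|=5
Step 8: on WHITE (4,4): turn R to S, flip to black, move to (5,4). |black|=6
Step 9: on WHITE (5,4): turn R to W, flip to black, move to (5,3). |black|=7

Answer: 7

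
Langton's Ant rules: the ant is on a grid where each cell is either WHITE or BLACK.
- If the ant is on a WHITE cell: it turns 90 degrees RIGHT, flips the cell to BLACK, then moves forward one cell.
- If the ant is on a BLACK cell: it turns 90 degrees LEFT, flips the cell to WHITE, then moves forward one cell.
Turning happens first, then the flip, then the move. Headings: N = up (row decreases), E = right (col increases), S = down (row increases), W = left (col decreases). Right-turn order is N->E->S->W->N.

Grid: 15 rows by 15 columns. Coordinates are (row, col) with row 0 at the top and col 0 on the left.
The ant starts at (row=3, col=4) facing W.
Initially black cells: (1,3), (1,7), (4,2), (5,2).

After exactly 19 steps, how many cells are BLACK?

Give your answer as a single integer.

Answer: 11

Derivation:
Step 1: on WHITE (3,4): turn R to N, flip to black, move to (2,4). |black|=5
Step 2: on WHITE (2,4): turn R to E, flip to black, move to (2,5). |black|=6
Step 3: on WHITE (2,5): turn R to S, flip to black, move to (3,5). |black|=7
Step 4: on WHITE (3,5): turn R to W, flip to black, move to (3,4). |black|=8
Step 5: on BLACK (3,4): turn L to S, flip to white, move to (4,4). |black|=7
Step 6: on WHITE (4,4): turn R to W, flip to black, move to (4,3). |black|=8
Step 7: on WHITE (4,3): turn R to N, flip to black, move to (3,3). |black|=9
Step 8: on WHITE (3,3): turn R to E, flip to black, move to (3,4). |black|=10
Step 9: on WHITE (3,4): turn R to S, flip to black, move to (4,4). |black|=11
Step 10: on BLACK (4,4): turn L to E, flip to white, move to (4,5). |black|=10
Step 11: on WHITE (4,5): turn R to S, flip to black, move to (5,5). |black|=11
Step 12: on WHITE (5,5): turn R to W, flip to black, move to (5,4). |black|=12
Step 13: on WHITE (5,4): turn R to N, flip to black, move to (4,4). |black|=13
Step 14: on WHITE (4,4): turn R to E, flip to black, move to (4,5). |black|=14
Step 15: on BLACK (4,5): turn L to N, flip to white, move to (3,5). |black|=13
Step 16: on BLACK (3,5): turn L to W, flip to white, move to (3,4). |black|=12
Step 17: on BLACK (3,4): turn L to S, flip to white, move to (4,4). |black|=11
Step 18: on BLACK (4,4): turn L to E, flip to white, move to (4,5). |black|=10
Step 19: on WHITE (4,5): turn R to S, flip to black, move to (5,5). |black|=11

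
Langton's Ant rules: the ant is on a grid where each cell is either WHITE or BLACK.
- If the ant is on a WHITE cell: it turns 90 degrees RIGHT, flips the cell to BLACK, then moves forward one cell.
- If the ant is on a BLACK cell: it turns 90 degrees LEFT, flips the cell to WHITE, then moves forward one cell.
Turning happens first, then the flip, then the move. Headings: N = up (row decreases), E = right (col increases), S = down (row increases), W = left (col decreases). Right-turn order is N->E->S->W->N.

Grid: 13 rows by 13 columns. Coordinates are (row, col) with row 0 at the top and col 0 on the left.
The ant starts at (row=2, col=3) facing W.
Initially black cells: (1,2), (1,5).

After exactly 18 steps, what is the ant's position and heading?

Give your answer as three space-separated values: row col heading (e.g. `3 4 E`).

Step 1: on WHITE (2,3): turn R to N, flip to black, move to (1,3). |black|=3
Step 2: on WHITE (1,3): turn R to E, flip to black, move to (1,4). |black|=4
Step 3: on WHITE (1,4): turn R to S, flip to black, move to (2,4). |black|=5
Step 4: on WHITE (2,4): turn R to W, flip to black, move to (2,3). |black|=6
Step 5: on BLACK (2,3): turn L to S, flip to white, move to (3,3). |black|=5
Step 6: on WHITE (3,3): turn R to W, flip to black, move to (3,2). |black|=6
Step 7: on WHITE (3,2): turn R to N, flip to black, move to (2,2). |black|=7
Step 8: on WHITE (2,2): turn R to E, flip to black, move to (2,3). |black|=8
Step 9: on WHITE (2,3): turn R to S, flip to black, move to (3,3). |black|=9
Step 10: on BLACK (3,3): turn L to E, flip to white, move to (3,4). |black|=8
Step 11: on WHITE (3,4): turn R to S, flip to black, move to (4,4). |black|=9
Step 12: on WHITE (4,4): turn R to W, flip to black, move to (4,3). |black|=10
Step 13: on WHITE (4,3): turn R to N, flip to black, move to (3,3). |black|=11
Step 14: on WHITE (3,3): turn R to E, flip to black, move to (3,4). |black|=12
Step 15: on BLACK (3,4): turn L to N, flip to white, move to (2,4). |black|=11
Step 16: on BLACK (2,4): turn L to W, flip to white, move to (2,3). |black|=10
Step 17: on BLACK (2,3): turn L to S, flip to white, move to (3,3). |black|=9
Step 18: on BLACK (3,3): turn L to E, flip to white, move to (3,4). |black|=8

Answer: 3 4 E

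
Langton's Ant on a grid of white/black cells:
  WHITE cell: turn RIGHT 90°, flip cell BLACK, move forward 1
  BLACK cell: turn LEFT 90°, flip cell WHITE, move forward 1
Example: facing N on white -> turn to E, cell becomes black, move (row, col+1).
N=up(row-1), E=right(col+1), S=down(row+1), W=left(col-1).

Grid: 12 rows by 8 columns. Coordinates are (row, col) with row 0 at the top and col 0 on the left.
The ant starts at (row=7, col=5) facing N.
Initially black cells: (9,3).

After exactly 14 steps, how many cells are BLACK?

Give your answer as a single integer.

Step 1: on WHITE (7,5): turn R to E, flip to black, move to (7,6). |black|=2
Step 2: on WHITE (7,6): turn R to S, flip to black, move to (8,6). |black|=3
Step 3: on WHITE (8,6): turn R to W, flip to black, move to (8,5). |black|=4
Step 4: on WHITE (8,5): turn R to N, flip to black, move to (7,5). |black|=5
Step 5: on BLACK (7,5): turn L to W, flip to white, move to (7,4). |black|=4
Step 6: on WHITE (7,4): turn R to N, flip to black, move to (6,4). |black|=5
Step 7: on WHITE (6,4): turn R to E, flip to black, move to (6,5). |black|=6
Step 8: on WHITE (6,5): turn R to S, flip to black, move to (7,5). |black|=7
Step 9: on WHITE (7,5): turn R to W, flip to black, move to (7,4). |black|=8
Step 10: on BLACK (7,4): turn L to S, flip to white, move to (8,4). |black|=7
Step 11: on WHITE (8,4): turn R to W, flip to black, move to (8,3). |black|=8
Step 12: on WHITE (8,3): turn R to N, flip to black, move to (7,3). |black|=9
Step 13: on WHITE (7,3): turn R to E, flip to black, move to (7,4). |black|=10
Step 14: on WHITE (7,4): turn R to S, flip to black, move to (8,4). |black|=11

Answer: 11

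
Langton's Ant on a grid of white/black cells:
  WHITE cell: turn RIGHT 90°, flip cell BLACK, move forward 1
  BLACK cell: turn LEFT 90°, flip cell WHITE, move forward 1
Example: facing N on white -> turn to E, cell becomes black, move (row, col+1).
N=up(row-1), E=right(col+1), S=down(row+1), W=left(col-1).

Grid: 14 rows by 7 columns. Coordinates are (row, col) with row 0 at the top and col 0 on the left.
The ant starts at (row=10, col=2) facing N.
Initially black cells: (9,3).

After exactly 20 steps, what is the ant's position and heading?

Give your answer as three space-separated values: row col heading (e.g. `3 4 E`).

Step 1: on WHITE (10,2): turn R to E, flip to black, move to (10,3). |black|=2
Step 2: on WHITE (10,3): turn R to S, flip to black, move to (11,3). |black|=3
Step 3: on WHITE (11,3): turn R to W, flip to black, move to (11,2). |black|=4
Step 4: on WHITE (11,2): turn R to N, flip to black, move to (10,2). |black|=5
Step 5: on BLACK (10,2): turn L to W, flip to white, move to (10,1). |black|=4
Step 6: on WHITE (10,1): turn R to N, flip to black, move to (9,1). |black|=5
Step 7: on WHITE (9,1): turn R to E, flip to black, move to (9,2). |black|=6
Step 8: on WHITE (9,2): turn R to S, flip to black, move to (10,2). |black|=7
Step 9: on WHITE (10,2): turn R to W, flip to black, move to (10,1). |black|=8
Step 10: on BLACK (10,1): turn L to S, flip to white, move to (11,1). |black|=7
Step 11: on WHITE (11,1): turn R to W, flip to black, move to (11,0). |black|=8
Step 12: on WHITE (11,0): turn R to N, flip to black, move to (10,0). |black|=9
Step 13: on WHITE (10,0): turn R to E, flip to black, move to (10,1). |black|=10
Step 14: on WHITE (10,1): turn R to S, flip to black, move to (11,1). |black|=11
Step 15: on BLACK (11,1): turn L to E, flip to white, move to (11,2). |black|=10
Step 16: on BLACK (11,2): turn L to N, flip to white, move to (10,2). |black|=9
Step 17: on BLACK (10,2): turn L to W, flip to white, move to (10,1). |black|=8
Step 18: on BLACK (10,1): turn L to S, flip to white, move to (11,1). |black|=7
Step 19: on WHITE (11,1): turn R to W, flip to black, move to (11,0). |black|=8
Step 20: on BLACK (11,0): turn L to S, flip to white, move to (12,0). |black|=7

Answer: 12 0 S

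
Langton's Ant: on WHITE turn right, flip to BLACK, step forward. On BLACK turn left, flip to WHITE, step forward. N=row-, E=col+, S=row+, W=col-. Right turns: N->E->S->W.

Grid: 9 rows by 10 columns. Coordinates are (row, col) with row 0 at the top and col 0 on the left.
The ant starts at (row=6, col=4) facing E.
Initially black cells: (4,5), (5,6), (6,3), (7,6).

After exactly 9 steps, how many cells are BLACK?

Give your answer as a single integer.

Answer: 9

Derivation:
Step 1: on WHITE (6,4): turn R to S, flip to black, move to (7,4). |black|=5
Step 2: on WHITE (7,4): turn R to W, flip to black, move to (7,3). |black|=6
Step 3: on WHITE (7,3): turn R to N, flip to black, move to (6,3). |black|=7
Step 4: on BLACK (6,3): turn L to W, flip to white, move to (6,2). |black|=6
Step 5: on WHITE (6,2): turn R to N, flip to black, move to (5,2). |black|=7
Step 6: on WHITE (5,2): turn R to E, flip to black, move to (5,3). |black|=8
Step 7: on WHITE (5,3): turn R to S, flip to black, move to (6,3). |black|=9
Step 8: on WHITE (6,3): turn R to W, flip to black, move to (6,2). |black|=10
Step 9: on BLACK (6,2): turn L to S, flip to white, move to (7,2). |black|=9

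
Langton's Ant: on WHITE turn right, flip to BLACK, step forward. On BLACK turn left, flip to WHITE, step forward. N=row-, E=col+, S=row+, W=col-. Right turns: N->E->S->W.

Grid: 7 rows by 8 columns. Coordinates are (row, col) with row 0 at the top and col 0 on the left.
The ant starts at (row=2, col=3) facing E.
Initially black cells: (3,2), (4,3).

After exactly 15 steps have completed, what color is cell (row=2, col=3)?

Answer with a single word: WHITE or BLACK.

Answer: BLACK

Derivation:
Step 1: on WHITE (2,3): turn R to S, flip to black, move to (3,3). |black|=3
Step 2: on WHITE (3,3): turn R to W, flip to black, move to (3,2). |black|=4
Step 3: on BLACK (3,2): turn L to S, flip to white, move to (4,2). |black|=3
Step 4: on WHITE (4,2): turn R to W, flip to black, move to (4,1). |black|=4
Step 5: on WHITE (4,1): turn R to N, flip to black, move to (3,1). |black|=5
Step 6: on WHITE (3,1): turn R to E, flip to black, move to (3,2). |black|=6
Step 7: on WHITE (3,2): turn R to S, flip to black, move to (4,2). |black|=7
Step 8: on BLACK (4,2): turn L to E, flip to white, move to (4,3). |black|=6
Step 9: on BLACK (4,3): turn L to N, flip to white, move to (3,3). |black|=5
Step 10: on BLACK (3,3): turn L to W, flip to white, move to (3,2). |black|=4
Step 11: on BLACK (3,2): turn L to S, flip to white, move to (4,2). |black|=3
Step 12: on WHITE (4,2): turn R to W, flip to black, move to (4,1). |black|=4
Step 13: on BLACK (4,1): turn L to S, flip to white, move to (5,1). |black|=3
Step 14: on WHITE (5,1): turn R to W, flip to black, move to (5,0). |black|=4
Step 15: on WHITE (5,0): turn R to N, flip to black, move to (4,0). |black|=5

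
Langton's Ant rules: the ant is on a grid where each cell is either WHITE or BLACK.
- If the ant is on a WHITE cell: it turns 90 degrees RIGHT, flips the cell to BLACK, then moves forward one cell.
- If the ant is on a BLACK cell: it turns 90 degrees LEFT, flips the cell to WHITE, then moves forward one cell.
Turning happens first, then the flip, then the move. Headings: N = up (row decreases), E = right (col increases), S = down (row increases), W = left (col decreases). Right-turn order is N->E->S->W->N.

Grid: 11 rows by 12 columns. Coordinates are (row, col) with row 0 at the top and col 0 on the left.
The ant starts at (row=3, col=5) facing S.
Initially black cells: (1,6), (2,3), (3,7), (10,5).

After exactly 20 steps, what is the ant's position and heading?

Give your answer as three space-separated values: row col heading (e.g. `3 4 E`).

Step 1: on WHITE (3,5): turn R to W, flip to black, move to (3,4). |black|=5
Step 2: on WHITE (3,4): turn R to N, flip to black, move to (2,4). |black|=6
Step 3: on WHITE (2,4): turn R to E, flip to black, move to (2,5). |black|=7
Step 4: on WHITE (2,5): turn R to S, flip to black, move to (3,5). |black|=8
Step 5: on BLACK (3,5): turn L to E, flip to white, move to (3,6). |black|=7
Step 6: on WHITE (3,6): turn R to S, flip to black, move to (4,6). |black|=8
Step 7: on WHITE (4,6): turn R to W, flip to black, move to (4,5). |black|=9
Step 8: on WHITE (4,5): turn R to N, flip to black, move to (3,5). |black|=10
Step 9: on WHITE (3,5): turn R to E, flip to black, move to (3,6). |black|=11
Step 10: on BLACK (3,6): turn L to N, flip to white, move to (2,6). |black|=10
Step 11: on WHITE (2,6): turn R to E, flip to black, move to (2,7). |black|=11
Step 12: on WHITE (2,7): turn R to S, flip to black, move to (3,7). |black|=12
Step 13: on BLACK (3,7): turn L to E, flip to white, move to (3,8). |black|=11
Step 14: on WHITE (3,8): turn R to S, flip to black, move to (4,8). |black|=12
Step 15: on WHITE (4,8): turn R to W, flip to black, move to (4,7). |black|=13
Step 16: on WHITE (4,7): turn R to N, flip to black, move to (3,7). |black|=14
Step 17: on WHITE (3,7): turn R to E, flip to black, move to (3,8). |black|=15
Step 18: on BLACK (3,8): turn L to N, flip to white, move to (2,8). |black|=14
Step 19: on WHITE (2,8): turn R to E, flip to black, move to (2,9). |black|=15
Step 20: on WHITE (2,9): turn R to S, flip to black, move to (3,9). |black|=16

Answer: 3 9 S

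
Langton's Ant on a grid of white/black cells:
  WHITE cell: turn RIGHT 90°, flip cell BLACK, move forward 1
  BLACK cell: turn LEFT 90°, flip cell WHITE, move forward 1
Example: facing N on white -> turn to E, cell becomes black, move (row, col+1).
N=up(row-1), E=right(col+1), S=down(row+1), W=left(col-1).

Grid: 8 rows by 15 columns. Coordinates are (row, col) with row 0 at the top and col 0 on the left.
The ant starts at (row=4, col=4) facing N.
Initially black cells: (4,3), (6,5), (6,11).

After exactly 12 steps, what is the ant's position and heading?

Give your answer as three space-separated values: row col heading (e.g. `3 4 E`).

Step 1: on WHITE (4,4): turn R to E, flip to black, move to (4,5). |black|=4
Step 2: on WHITE (4,5): turn R to S, flip to black, move to (5,5). |black|=5
Step 3: on WHITE (5,5): turn R to W, flip to black, move to (5,4). |black|=6
Step 4: on WHITE (5,4): turn R to N, flip to black, move to (4,4). |black|=7
Step 5: on BLACK (4,4): turn L to W, flip to white, move to (4,3). |black|=6
Step 6: on BLACK (4,3): turn L to S, flip to white, move to (5,3). |black|=5
Step 7: on WHITE (5,3): turn R to W, flip to black, move to (5,2). |black|=6
Step 8: on WHITE (5,2): turn R to N, flip to black, move to (4,2). |black|=7
Step 9: on WHITE (4,2): turn R to E, flip to black, move to (4,3). |black|=8
Step 10: on WHITE (4,3): turn R to S, flip to black, move to (5,3). |black|=9
Step 11: on BLACK (5,3): turn L to E, flip to white, move to (5,4). |black|=8
Step 12: on BLACK (5,4): turn L to N, flip to white, move to (4,4). |black|=7

Answer: 4 4 N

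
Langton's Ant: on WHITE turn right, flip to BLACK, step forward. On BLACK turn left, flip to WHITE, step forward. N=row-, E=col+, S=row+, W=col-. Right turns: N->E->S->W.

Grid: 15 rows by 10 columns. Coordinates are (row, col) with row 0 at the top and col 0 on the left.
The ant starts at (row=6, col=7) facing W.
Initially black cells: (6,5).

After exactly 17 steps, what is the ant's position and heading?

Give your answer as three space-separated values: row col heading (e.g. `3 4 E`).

Step 1: on WHITE (6,7): turn R to N, flip to black, move to (5,7). |black|=2
Step 2: on WHITE (5,7): turn R to E, flip to black, move to (5,8). |black|=3
Step 3: on WHITE (5,8): turn R to S, flip to black, move to (6,8). |black|=4
Step 4: on WHITE (6,8): turn R to W, flip to black, move to (6,7). |black|=5
Step 5: on BLACK (6,7): turn L to S, flip to white, move to (7,7). |black|=4
Step 6: on WHITE (7,7): turn R to W, flip to black, move to (7,6). |black|=5
Step 7: on WHITE (7,6): turn R to N, flip to black, move to (6,6). |black|=6
Step 8: on WHITE (6,6): turn R to E, flip to black, move to (6,7). |black|=7
Step 9: on WHITE (6,7): turn R to S, flip to black, move to (7,7). |black|=8
Step 10: on BLACK (7,7): turn L to E, flip to white, move to (7,8). |black|=7
Step 11: on WHITE (7,8): turn R to S, flip to black, move to (8,8). |black|=8
Step 12: on WHITE (8,8): turn R to W, flip to black, move to (8,7). |black|=9
Step 13: on WHITE (8,7): turn R to N, flip to black, move to (7,7). |black|=10
Step 14: on WHITE (7,7): turn R to E, flip to black, move to (7,8). |black|=11
Step 15: on BLACK (7,8): turn L to N, flip to white, move to (6,8). |black|=10
Step 16: on BLACK (6,8): turn L to W, flip to white, move to (6,7). |black|=9
Step 17: on BLACK (6,7): turn L to S, flip to white, move to (7,7). |black|=8

Answer: 7 7 S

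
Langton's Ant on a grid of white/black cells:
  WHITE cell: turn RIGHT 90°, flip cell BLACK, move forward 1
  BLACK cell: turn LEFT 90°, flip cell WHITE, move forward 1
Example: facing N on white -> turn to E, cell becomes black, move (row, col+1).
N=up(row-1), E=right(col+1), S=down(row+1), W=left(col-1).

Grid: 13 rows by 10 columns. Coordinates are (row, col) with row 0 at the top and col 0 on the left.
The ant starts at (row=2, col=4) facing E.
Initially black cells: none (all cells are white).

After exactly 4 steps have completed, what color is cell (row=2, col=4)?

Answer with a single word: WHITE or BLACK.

Answer: BLACK

Derivation:
Step 1: on WHITE (2,4): turn R to S, flip to black, move to (3,4). |black|=1
Step 2: on WHITE (3,4): turn R to W, flip to black, move to (3,3). |black|=2
Step 3: on WHITE (3,3): turn R to N, flip to black, move to (2,3). |black|=3
Step 4: on WHITE (2,3): turn R to E, flip to black, move to (2,4). |black|=4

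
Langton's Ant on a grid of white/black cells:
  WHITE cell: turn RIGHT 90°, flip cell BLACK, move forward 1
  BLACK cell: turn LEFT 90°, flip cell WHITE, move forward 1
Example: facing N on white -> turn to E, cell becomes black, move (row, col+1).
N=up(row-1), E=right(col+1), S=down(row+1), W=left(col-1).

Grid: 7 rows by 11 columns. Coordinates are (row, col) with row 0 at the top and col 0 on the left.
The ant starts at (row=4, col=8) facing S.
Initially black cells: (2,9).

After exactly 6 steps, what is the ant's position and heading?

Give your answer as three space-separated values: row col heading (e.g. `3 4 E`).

Step 1: on WHITE (4,8): turn R to W, flip to black, move to (4,7). |black|=2
Step 2: on WHITE (4,7): turn R to N, flip to black, move to (3,7). |black|=3
Step 3: on WHITE (3,7): turn R to E, flip to black, move to (3,8). |black|=4
Step 4: on WHITE (3,8): turn R to S, flip to black, move to (4,8). |black|=5
Step 5: on BLACK (4,8): turn L to E, flip to white, move to (4,9). |black|=4
Step 6: on WHITE (4,9): turn R to S, flip to black, move to (5,9). |black|=5

Answer: 5 9 S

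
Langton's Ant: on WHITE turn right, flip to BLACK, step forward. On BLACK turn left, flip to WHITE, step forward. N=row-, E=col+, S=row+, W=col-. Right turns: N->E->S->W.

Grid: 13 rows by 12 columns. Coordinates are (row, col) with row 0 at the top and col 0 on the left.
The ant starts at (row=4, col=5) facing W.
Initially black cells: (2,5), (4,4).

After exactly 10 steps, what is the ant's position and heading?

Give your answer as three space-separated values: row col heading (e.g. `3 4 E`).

Step 1: on WHITE (4,5): turn R to N, flip to black, move to (3,5). |black|=3
Step 2: on WHITE (3,5): turn R to E, flip to black, move to (3,6). |black|=4
Step 3: on WHITE (3,6): turn R to S, flip to black, move to (4,6). |black|=5
Step 4: on WHITE (4,6): turn R to W, flip to black, move to (4,5). |black|=6
Step 5: on BLACK (4,5): turn L to S, flip to white, move to (5,5). |black|=5
Step 6: on WHITE (5,5): turn R to W, flip to black, move to (5,4). |black|=6
Step 7: on WHITE (5,4): turn R to N, flip to black, move to (4,4). |black|=7
Step 8: on BLACK (4,4): turn L to W, flip to white, move to (4,3). |black|=6
Step 9: on WHITE (4,3): turn R to N, flip to black, move to (3,3). |black|=7
Step 10: on WHITE (3,3): turn R to E, flip to black, move to (3,4). |black|=8

Answer: 3 4 E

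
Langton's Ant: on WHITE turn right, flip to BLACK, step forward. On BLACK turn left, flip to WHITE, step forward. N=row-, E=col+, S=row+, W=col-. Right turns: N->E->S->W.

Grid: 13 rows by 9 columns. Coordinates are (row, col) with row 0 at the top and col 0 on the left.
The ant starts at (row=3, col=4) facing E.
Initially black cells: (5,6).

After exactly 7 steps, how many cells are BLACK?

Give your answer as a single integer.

Answer: 6

Derivation:
Step 1: on WHITE (3,4): turn R to S, flip to black, move to (4,4). |black|=2
Step 2: on WHITE (4,4): turn R to W, flip to black, move to (4,3). |black|=3
Step 3: on WHITE (4,3): turn R to N, flip to black, move to (3,3). |black|=4
Step 4: on WHITE (3,3): turn R to E, flip to black, move to (3,4). |black|=5
Step 5: on BLACK (3,4): turn L to N, flip to white, move to (2,4). |black|=4
Step 6: on WHITE (2,4): turn R to E, flip to black, move to (2,5). |black|=5
Step 7: on WHITE (2,5): turn R to S, flip to black, move to (3,5). |black|=6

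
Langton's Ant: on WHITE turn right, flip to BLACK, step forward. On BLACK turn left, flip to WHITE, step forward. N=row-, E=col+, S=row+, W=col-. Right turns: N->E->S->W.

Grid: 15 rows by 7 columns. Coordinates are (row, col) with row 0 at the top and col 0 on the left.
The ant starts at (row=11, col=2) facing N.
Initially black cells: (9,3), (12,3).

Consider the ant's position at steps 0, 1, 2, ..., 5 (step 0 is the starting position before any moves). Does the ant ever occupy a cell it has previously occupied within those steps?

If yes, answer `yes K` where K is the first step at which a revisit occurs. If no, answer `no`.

Step 1: on WHITE (11,2): turn R to E, flip to black, move to (11,3). |black|=3 — new cell
Step 2: on WHITE (11,3): turn R to S, flip to black, move to (12,3). |black|=4 — new cell
Step 3: on BLACK (12,3): turn L to E, flip to white, move to (12,4). |black|=3 — new cell
Step 4: on WHITE (12,4): turn R to S, flip to black, move to (13,4). |black|=4 — new cell
Step 5: on WHITE (13,4): turn R to W, flip to black, move to (13,3). |black|=5 — new cell
No revisit within 5 steps.

Answer: no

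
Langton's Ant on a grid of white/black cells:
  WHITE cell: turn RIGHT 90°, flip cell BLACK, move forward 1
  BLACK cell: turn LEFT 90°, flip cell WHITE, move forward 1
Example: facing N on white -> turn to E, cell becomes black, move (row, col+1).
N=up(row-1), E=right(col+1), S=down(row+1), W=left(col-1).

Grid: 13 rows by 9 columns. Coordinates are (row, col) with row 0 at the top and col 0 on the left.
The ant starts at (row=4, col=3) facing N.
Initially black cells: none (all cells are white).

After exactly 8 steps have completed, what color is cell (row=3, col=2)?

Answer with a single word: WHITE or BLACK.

Step 1: on WHITE (4,3): turn R to E, flip to black, move to (4,4). |black|=1
Step 2: on WHITE (4,4): turn R to S, flip to black, move to (5,4). |black|=2
Step 3: on WHITE (5,4): turn R to W, flip to black, move to (5,3). |black|=3
Step 4: on WHITE (5,3): turn R to N, flip to black, move to (4,3). |black|=4
Step 5: on BLACK (4,3): turn L to W, flip to white, move to (4,2). |black|=3
Step 6: on WHITE (4,2): turn R to N, flip to black, move to (3,2). |black|=4
Step 7: on WHITE (3,2): turn R to E, flip to black, move to (3,3). |black|=5
Step 8: on WHITE (3,3): turn R to S, flip to black, move to (4,3). |black|=6

Answer: BLACK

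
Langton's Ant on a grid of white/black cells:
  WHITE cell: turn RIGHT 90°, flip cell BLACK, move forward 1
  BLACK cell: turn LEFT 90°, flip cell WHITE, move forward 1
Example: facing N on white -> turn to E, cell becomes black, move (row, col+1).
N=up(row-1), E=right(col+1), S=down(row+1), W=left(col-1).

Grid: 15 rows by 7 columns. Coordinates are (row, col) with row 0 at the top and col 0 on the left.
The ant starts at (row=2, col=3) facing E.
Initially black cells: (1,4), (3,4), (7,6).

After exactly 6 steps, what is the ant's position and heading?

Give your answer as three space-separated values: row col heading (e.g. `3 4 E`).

Step 1: on WHITE (2,3): turn R to S, flip to black, move to (3,3). |black|=4
Step 2: on WHITE (3,3): turn R to W, flip to black, move to (3,2). |black|=5
Step 3: on WHITE (3,2): turn R to N, flip to black, move to (2,2). |black|=6
Step 4: on WHITE (2,2): turn R to E, flip to black, move to (2,3). |black|=7
Step 5: on BLACK (2,3): turn L to N, flip to white, move to (1,3). |black|=6
Step 6: on WHITE (1,3): turn R to E, flip to black, move to (1,4). |black|=7

Answer: 1 4 E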